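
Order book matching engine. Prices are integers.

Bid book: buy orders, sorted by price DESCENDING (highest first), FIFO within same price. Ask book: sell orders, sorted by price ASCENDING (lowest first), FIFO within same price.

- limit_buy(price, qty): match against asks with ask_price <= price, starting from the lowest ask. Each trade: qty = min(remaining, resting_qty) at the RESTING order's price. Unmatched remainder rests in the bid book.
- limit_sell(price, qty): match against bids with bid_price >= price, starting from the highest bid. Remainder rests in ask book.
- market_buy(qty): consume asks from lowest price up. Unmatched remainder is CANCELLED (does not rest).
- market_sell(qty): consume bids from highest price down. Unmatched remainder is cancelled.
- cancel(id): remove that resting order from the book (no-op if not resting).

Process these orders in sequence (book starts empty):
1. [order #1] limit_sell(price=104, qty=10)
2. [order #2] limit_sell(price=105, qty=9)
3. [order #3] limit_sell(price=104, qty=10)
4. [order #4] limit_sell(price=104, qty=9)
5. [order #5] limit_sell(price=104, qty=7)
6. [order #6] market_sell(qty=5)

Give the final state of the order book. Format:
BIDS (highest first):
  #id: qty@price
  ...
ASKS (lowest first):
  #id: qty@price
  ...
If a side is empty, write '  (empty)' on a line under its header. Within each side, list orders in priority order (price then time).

After op 1 [order #1] limit_sell(price=104, qty=10): fills=none; bids=[-] asks=[#1:10@104]
After op 2 [order #2] limit_sell(price=105, qty=9): fills=none; bids=[-] asks=[#1:10@104 #2:9@105]
After op 3 [order #3] limit_sell(price=104, qty=10): fills=none; bids=[-] asks=[#1:10@104 #3:10@104 #2:9@105]
After op 4 [order #4] limit_sell(price=104, qty=9): fills=none; bids=[-] asks=[#1:10@104 #3:10@104 #4:9@104 #2:9@105]
After op 5 [order #5] limit_sell(price=104, qty=7): fills=none; bids=[-] asks=[#1:10@104 #3:10@104 #4:9@104 #5:7@104 #2:9@105]
After op 6 [order #6] market_sell(qty=5): fills=none; bids=[-] asks=[#1:10@104 #3:10@104 #4:9@104 #5:7@104 #2:9@105]

Answer: BIDS (highest first):
  (empty)
ASKS (lowest first):
  #1: 10@104
  #3: 10@104
  #4: 9@104
  #5: 7@104
  #2: 9@105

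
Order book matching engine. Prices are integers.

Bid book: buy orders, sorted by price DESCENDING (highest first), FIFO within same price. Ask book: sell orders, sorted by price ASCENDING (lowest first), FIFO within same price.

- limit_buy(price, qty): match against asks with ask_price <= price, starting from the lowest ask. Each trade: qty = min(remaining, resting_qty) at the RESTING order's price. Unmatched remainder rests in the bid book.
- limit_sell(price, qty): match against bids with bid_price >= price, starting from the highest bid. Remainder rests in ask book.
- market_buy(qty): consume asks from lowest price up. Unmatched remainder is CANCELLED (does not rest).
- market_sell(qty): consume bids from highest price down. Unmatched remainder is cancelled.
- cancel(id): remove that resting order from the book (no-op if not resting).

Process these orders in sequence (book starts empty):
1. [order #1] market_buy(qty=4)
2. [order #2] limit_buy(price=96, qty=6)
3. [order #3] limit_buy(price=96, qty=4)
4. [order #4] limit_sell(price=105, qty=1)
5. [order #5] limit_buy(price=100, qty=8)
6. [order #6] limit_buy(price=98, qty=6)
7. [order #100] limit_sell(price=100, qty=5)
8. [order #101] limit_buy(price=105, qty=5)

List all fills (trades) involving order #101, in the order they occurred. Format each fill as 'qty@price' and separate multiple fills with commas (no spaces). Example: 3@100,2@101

After op 1 [order #1] market_buy(qty=4): fills=none; bids=[-] asks=[-]
After op 2 [order #2] limit_buy(price=96, qty=6): fills=none; bids=[#2:6@96] asks=[-]
After op 3 [order #3] limit_buy(price=96, qty=4): fills=none; bids=[#2:6@96 #3:4@96] asks=[-]
After op 4 [order #4] limit_sell(price=105, qty=1): fills=none; bids=[#2:6@96 #3:4@96] asks=[#4:1@105]
After op 5 [order #5] limit_buy(price=100, qty=8): fills=none; bids=[#5:8@100 #2:6@96 #3:4@96] asks=[#4:1@105]
After op 6 [order #6] limit_buy(price=98, qty=6): fills=none; bids=[#5:8@100 #6:6@98 #2:6@96 #3:4@96] asks=[#4:1@105]
After op 7 [order #100] limit_sell(price=100, qty=5): fills=#5x#100:5@100; bids=[#5:3@100 #6:6@98 #2:6@96 #3:4@96] asks=[#4:1@105]
After op 8 [order #101] limit_buy(price=105, qty=5): fills=#101x#4:1@105; bids=[#101:4@105 #5:3@100 #6:6@98 #2:6@96 #3:4@96] asks=[-]

Answer: 1@105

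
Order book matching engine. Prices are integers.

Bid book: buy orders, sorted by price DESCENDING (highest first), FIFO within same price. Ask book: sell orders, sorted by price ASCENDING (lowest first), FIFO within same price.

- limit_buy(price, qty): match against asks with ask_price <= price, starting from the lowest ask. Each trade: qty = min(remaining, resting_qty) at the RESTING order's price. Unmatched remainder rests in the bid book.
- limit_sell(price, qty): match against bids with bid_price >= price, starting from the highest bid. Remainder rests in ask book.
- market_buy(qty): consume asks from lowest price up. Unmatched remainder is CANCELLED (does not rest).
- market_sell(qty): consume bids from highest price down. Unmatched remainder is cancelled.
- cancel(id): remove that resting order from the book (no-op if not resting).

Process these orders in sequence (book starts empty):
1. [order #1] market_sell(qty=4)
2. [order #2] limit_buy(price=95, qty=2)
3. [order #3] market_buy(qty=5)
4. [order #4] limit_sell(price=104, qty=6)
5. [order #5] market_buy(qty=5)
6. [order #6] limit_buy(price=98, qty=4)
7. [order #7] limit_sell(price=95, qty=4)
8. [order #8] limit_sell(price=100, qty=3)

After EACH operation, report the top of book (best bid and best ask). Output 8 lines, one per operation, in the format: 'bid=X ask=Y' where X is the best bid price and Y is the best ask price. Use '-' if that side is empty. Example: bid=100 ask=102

Answer: bid=- ask=-
bid=95 ask=-
bid=95 ask=-
bid=95 ask=104
bid=95 ask=104
bid=98 ask=104
bid=95 ask=104
bid=95 ask=100

Derivation:
After op 1 [order #1] market_sell(qty=4): fills=none; bids=[-] asks=[-]
After op 2 [order #2] limit_buy(price=95, qty=2): fills=none; bids=[#2:2@95] asks=[-]
After op 3 [order #3] market_buy(qty=5): fills=none; bids=[#2:2@95] asks=[-]
After op 4 [order #4] limit_sell(price=104, qty=6): fills=none; bids=[#2:2@95] asks=[#4:6@104]
After op 5 [order #5] market_buy(qty=5): fills=#5x#4:5@104; bids=[#2:2@95] asks=[#4:1@104]
After op 6 [order #6] limit_buy(price=98, qty=4): fills=none; bids=[#6:4@98 #2:2@95] asks=[#4:1@104]
After op 7 [order #7] limit_sell(price=95, qty=4): fills=#6x#7:4@98; bids=[#2:2@95] asks=[#4:1@104]
After op 8 [order #8] limit_sell(price=100, qty=3): fills=none; bids=[#2:2@95] asks=[#8:3@100 #4:1@104]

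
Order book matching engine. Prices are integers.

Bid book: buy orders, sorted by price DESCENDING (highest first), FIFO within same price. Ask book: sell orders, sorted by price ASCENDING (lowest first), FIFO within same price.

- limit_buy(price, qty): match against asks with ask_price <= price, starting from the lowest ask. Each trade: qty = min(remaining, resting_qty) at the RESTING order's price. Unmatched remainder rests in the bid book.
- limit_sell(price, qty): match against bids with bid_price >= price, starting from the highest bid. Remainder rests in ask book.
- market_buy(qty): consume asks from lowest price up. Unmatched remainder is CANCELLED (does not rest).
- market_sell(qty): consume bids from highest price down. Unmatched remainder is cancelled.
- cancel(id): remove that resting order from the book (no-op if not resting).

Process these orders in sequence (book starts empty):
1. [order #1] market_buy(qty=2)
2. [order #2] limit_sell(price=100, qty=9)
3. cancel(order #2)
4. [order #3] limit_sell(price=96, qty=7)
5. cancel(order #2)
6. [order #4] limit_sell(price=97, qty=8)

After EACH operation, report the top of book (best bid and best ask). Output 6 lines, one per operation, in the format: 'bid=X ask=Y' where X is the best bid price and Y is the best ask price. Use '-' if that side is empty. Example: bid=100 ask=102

After op 1 [order #1] market_buy(qty=2): fills=none; bids=[-] asks=[-]
After op 2 [order #2] limit_sell(price=100, qty=9): fills=none; bids=[-] asks=[#2:9@100]
After op 3 cancel(order #2): fills=none; bids=[-] asks=[-]
After op 4 [order #3] limit_sell(price=96, qty=7): fills=none; bids=[-] asks=[#3:7@96]
After op 5 cancel(order #2): fills=none; bids=[-] asks=[#3:7@96]
After op 6 [order #4] limit_sell(price=97, qty=8): fills=none; bids=[-] asks=[#3:7@96 #4:8@97]

Answer: bid=- ask=-
bid=- ask=100
bid=- ask=-
bid=- ask=96
bid=- ask=96
bid=- ask=96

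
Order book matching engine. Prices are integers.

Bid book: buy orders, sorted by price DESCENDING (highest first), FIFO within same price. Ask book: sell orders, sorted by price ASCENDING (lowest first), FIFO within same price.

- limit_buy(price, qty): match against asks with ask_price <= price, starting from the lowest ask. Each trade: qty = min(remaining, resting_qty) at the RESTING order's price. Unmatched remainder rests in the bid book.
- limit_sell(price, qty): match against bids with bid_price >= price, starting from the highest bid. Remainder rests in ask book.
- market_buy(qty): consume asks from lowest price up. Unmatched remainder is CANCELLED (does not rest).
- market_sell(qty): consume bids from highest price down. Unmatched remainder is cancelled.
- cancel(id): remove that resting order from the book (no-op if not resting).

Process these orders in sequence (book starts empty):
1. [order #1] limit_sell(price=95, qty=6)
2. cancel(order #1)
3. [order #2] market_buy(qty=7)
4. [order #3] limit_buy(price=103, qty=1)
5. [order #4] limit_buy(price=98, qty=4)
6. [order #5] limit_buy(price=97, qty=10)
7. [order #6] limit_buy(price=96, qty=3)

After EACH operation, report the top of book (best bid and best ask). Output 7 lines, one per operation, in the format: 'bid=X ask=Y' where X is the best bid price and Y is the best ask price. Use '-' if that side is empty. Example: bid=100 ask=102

After op 1 [order #1] limit_sell(price=95, qty=6): fills=none; bids=[-] asks=[#1:6@95]
After op 2 cancel(order #1): fills=none; bids=[-] asks=[-]
After op 3 [order #2] market_buy(qty=7): fills=none; bids=[-] asks=[-]
After op 4 [order #3] limit_buy(price=103, qty=1): fills=none; bids=[#3:1@103] asks=[-]
After op 5 [order #4] limit_buy(price=98, qty=4): fills=none; bids=[#3:1@103 #4:4@98] asks=[-]
After op 6 [order #5] limit_buy(price=97, qty=10): fills=none; bids=[#3:1@103 #4:4@98 #5:10@97] asks=[-]
After op 7 [order #6] limit_buy(price=96, qty=3): fills=none; bids=[#3:1@103 #4:4@98 #5:10@97 #6:3@96] asks=[-]

Answer: bid=- ask=95
bid=- ask=-
bid=- ask=-
bid=103 ask=-
bid=103 ask=-
bid=103 ask=-
bid=103 ask=-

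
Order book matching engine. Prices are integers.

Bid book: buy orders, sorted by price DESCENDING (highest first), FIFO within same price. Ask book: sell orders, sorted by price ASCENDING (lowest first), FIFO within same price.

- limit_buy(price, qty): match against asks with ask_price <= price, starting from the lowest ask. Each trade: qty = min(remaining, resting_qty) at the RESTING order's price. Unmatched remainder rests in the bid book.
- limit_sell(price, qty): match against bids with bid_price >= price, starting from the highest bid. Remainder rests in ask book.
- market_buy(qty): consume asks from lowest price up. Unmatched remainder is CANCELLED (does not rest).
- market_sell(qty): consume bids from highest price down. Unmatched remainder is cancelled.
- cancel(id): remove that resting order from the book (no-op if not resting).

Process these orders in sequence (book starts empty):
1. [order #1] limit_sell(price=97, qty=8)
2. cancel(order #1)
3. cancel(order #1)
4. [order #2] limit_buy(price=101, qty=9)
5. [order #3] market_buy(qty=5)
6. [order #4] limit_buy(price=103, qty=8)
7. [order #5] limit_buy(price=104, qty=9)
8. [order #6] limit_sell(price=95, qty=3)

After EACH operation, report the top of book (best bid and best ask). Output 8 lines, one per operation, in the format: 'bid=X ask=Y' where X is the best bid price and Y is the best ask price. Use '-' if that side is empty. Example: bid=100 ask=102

After op 1 [order #1] limit_sell(price=97, qty=8): fills=none; bids=[-] asks=[#1:8@97]
After op 2 cancel(order #1): fills=none; bids=[-] asks=[-]
After op 3 cancel(order #1): fills=none; bids=[-] asks=[-]
After op 4 [order #2] limit_buy(price=101, qty=9): fills=none; bids=[#2:9@101] asks=[-]
After op 5 [order #3] market_buy(qty=5): fills=none; bids=[#2:9@101] asks=[-]
After op 6 [order #4] limit_buy(price=103, qty=8): fills=none; bids=[#4:8@103 #2:9@101] asks=[-]
After op 7 [order #5] limit_buy(price=104, qty=9): fills=none; bids=[#5:9@104 #4:8@103 #2:9@101] asks=[-]
After op 8 [order #6] limit_sell(price=95, qty=3): fills=#5x#6:3@104; bids=[#5:6@104 #4:8@103 #2:9@101] asks=[-]

Answer: bid=- ask=97
bid=- ask=-
bid=- ask=-
bid=101 ask=-
bid=101 ask=-
bid=103 ask=-
bid=104 ask=-
bid=104 ask=-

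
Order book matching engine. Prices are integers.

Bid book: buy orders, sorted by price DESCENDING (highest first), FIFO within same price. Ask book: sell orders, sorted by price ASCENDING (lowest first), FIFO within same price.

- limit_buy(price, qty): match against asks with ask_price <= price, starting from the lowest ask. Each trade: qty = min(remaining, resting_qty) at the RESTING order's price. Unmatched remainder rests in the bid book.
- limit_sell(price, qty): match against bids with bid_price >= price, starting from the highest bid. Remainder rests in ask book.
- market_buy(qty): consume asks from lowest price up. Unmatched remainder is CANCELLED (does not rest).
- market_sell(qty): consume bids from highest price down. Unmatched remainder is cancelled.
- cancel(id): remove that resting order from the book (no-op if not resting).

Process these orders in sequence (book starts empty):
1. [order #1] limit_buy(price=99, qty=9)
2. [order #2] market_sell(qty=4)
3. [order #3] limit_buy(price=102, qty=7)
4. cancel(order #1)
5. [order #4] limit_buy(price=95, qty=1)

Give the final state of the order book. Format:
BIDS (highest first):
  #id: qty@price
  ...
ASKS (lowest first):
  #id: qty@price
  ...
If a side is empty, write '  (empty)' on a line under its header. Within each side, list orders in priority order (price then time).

After op 1 [order #1] limit_buy(price=99, qty=9): fills=none; bids=[#1:9@99] asks=[-]
After op 2 [order #2] market_sell(qty=4): fills=#1x#2:4@99; bids=[#1:5@99] asks=[-]
After op 3 [order #3] limit_buy(price=102, qty=7): fills=none; bids=[#3:7@102 #1:5@99] asks=[-]
After op 4 cancel(order #1): fills=none; bids=[#3:7@102] asks=[-]
After op 5 [order #4] limit_buy(price=95, qty=1): fills=none; bids=[#3:7@102 #4:1@95] asks=[-]

Answer: BIDS (highest first):
  #3: 7@102
  #4: 1@95
ASKS (lowest first):
  (empty)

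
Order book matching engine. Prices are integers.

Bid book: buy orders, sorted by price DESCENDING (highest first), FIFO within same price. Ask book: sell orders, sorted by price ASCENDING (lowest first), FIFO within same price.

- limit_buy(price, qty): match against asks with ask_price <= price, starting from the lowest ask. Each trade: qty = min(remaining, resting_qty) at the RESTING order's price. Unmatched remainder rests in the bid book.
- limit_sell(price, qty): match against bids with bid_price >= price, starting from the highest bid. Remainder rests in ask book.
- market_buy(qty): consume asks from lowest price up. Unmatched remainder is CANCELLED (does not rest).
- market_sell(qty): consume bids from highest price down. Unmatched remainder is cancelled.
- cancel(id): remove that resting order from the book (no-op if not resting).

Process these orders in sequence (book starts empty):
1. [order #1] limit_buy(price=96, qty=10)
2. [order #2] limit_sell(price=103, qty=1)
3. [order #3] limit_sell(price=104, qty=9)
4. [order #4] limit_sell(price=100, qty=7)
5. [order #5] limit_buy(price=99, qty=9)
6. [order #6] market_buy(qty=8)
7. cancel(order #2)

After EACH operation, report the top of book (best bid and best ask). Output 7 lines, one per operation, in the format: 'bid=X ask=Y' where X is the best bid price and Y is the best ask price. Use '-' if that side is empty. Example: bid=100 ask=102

Answer: bid=96 ask=-
bid=96 ask=103
bid=96 ask=103
bid=96 ask=100
bid=99 ask=100
bid=99 ask=104
bid=99 ask=104

Derivation:
After op 1 [order #1] limit_buy(price=96, qty=10): fills=none; bids=[#1:10@96] asks=[-]
After op 2 [order #2] limit_sell(price=103, qty=1): fills=none; bids=[#1:10@96] asks=[#2:1@103]
After op 3 [order #3] limit_sell(price=104, qty=9): fills=none; bids=[#1:10@96] asks=[#2:1@103 #3:9@104]
After op 4 [order #4] limit_sell(price=100, qty=7): fills=none; bids=[#1:10@96] asks=[#4:7@100 #2:1@103 #3:9@104]
After op 5 [order #5] limit_buy(price=99, qty=9): fills=none; bids=[#5:9@99 #1:10@96] asks=[#4:7@100 #2:1@103 #3:9@104]
After op 6 [order #6] market_buy(qty=8): fills=#6x#4:7@100 #6x#2:1@103; bids=[#5:9@99 #1:10@96] asks=[#3:9@104]
After op 7 cancel(order #2): fills=none; bids=[#5:9@99 #1:10@96] asks=[#3:9@104]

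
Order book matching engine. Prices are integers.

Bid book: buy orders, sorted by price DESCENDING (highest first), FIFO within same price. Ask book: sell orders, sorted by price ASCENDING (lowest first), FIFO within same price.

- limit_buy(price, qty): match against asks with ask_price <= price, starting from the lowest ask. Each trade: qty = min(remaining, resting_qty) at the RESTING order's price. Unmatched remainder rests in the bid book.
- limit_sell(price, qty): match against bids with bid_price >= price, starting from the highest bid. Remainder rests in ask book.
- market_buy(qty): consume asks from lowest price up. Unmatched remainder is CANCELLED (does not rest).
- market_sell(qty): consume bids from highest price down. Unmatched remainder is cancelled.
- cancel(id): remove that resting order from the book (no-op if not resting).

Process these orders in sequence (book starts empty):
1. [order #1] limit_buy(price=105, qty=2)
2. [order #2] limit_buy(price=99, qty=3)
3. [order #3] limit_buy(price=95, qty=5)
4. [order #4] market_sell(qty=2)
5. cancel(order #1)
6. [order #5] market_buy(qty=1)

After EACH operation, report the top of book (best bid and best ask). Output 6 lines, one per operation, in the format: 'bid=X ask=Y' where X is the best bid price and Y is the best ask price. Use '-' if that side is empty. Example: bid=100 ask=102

After op 1 [order #1] limit_buy(price=105, qty=2): fills=none; bids=[#1:2@105] asks=[-]
After op 2 [order #2] limit_buy(price=99, qty=3): fills=none; bids=[#1:2@105 #2:3@99] asks=[-]
After op 3 [order #3] limit_buy(price=95, qty=5): fills=none; bids=[#1:2@105 #2:3@99 #3:5@95] asks=[-]
After op 4 [order #4] market_sell(qty=2): fills=#1x#4:2@105; bids=[#2:3@99 #3:5@95] asks=[-]
After op 5 cancel(order #1): fills=none; bids=[#2:3@99 #3:5@95] asks=[-]
After op 6 [order #5] market_buy(qty=1): fills=none; bids=[#2:3@99 #3:5@95] asks=[-]

Answer: bid=105 ask=-
bid=105 ask=-
bid=105 ask=-
bid=99 ask=-
bid=99 ask=-
bid=99 ask=-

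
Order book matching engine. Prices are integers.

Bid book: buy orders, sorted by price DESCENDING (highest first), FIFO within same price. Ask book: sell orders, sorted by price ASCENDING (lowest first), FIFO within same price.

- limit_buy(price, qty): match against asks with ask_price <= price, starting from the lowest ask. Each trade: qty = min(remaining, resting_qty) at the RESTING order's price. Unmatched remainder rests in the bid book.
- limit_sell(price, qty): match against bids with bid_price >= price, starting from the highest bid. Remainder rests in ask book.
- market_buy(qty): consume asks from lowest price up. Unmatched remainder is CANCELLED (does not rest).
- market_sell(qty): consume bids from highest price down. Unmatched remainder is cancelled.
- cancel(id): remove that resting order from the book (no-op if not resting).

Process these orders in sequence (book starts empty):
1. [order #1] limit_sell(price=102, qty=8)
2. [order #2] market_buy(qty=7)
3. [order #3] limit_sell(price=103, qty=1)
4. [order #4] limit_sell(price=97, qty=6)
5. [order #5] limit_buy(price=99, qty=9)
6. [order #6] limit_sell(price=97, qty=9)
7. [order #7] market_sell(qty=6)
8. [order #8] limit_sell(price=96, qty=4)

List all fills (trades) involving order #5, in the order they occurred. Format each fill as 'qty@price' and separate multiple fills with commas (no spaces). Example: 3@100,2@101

After op 1 [order #1] limit_sell(price=102, qty=8): fills=none; bids=[-] asks=[#1:8@102]
After op 2 [order #2] market_buy(qty=7): fills=#2x#1:7@102; bids=[-] asks=[#1:1@102]
After op 3 [order #3] limit_sell(price=103, qty=1): fills=none; bids=[-] asks=[#1:1@102 #3:1@103]
After op 4 [order #4] limit_sell(price=97, qty=6): fills=none; bids=[-] asks=[#4:6@97 #1:1@102 #3:1@103]
After op 5 [order #5] limit_buy(price=99, qty=9): fills=#5x#4:6@97; bids=[#5:3@99] asks=[#1:1@102 #3:1@103]
After op 6 [order #6] limit_sell(price=97, qty=9): fills=#5x#6:3@99; bids=[-] asks=[#6:6@97 #1:1@102 #3:1@103]
After op 7 [order #7] market_sell(qty=6): fills=none; bids=[-] asks=[#6:6@97 #1:1@102 #3:1@103]
After op 8 [order #8] limit_sell(price=96, qty=4): fills=none; bids=[-] asks=[#8:4@96 #6:6@97 #1:1@102 #3:1@103]

Answer: 6@97,3@99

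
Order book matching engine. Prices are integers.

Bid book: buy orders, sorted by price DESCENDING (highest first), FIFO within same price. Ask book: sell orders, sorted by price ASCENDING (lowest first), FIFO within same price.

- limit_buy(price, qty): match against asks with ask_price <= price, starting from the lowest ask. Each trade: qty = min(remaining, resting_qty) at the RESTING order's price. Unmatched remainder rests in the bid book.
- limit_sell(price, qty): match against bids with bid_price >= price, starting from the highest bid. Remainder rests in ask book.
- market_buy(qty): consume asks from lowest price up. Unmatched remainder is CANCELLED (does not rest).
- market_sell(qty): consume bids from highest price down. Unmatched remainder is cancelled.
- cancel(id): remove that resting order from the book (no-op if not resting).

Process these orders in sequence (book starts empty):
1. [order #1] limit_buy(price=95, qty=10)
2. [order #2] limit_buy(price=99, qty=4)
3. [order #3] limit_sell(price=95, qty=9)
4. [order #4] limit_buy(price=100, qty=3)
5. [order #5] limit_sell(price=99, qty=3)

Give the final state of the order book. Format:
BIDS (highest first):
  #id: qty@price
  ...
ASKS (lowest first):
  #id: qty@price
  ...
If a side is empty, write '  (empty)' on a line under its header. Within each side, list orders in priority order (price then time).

After op 1 [order #1] limit_buy(price=95, qty=10): fills=none; bids=[#1:10@95] asks=[-]
After op 2 [order #2] limit_buy(price=99, qty=4): fills=none; bids=[#2:4@99 #1:10@95] asks=[-]
After op 3 [order #3] limit_sell(price=95, qty=9): fills=#2x#3:4@99 #1x#3:5@95; bids=[#1:5@95] asks=[-]
After op 4 [order #4] limit_buy(price=100, qty=3): fills=none; bids=[#4:3@100 #1:5@95] asks=[-]
After op 5 [order #5] limit_sell(price=99, qty=3): fills=#4x#5:3@100; bids=[#1:5@95] asks=[-]

Answer: BIDS (highest first):
  #1: 5@95
ASKS (lowest first):
  (empty)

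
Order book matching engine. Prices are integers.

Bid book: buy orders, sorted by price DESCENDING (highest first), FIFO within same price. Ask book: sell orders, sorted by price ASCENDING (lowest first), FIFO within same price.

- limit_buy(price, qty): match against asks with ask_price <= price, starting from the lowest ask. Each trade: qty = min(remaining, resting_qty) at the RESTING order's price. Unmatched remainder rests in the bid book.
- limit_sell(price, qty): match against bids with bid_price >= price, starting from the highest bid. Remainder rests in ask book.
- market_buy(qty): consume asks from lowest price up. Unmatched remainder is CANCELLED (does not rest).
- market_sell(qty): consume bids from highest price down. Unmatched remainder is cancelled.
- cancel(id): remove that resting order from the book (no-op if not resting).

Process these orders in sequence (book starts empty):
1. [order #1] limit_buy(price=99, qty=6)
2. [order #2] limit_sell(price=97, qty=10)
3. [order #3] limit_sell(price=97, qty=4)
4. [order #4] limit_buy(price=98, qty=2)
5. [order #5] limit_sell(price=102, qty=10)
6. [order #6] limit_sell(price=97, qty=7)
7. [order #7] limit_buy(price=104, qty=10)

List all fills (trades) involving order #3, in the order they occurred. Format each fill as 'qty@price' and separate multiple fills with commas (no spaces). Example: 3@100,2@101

Answer: 4@97

Derivation:
After op 1 [order #1] limit_buy(price=99, qty=6): fills=none; bids=[#1:6@99] asks=[-]
After op 2 [order #2] limit_sell(price=97, qty=10): fills=#1x#2:6@99; bids=[-] asks=[#2:4@97]
After op 3 [order #3] limit_sell(price=97, qty=4): fills=none; bids=[-] asks=[#2:4@97 #3:4@97]
After op 4 [order #4] limit_buy(price=98, qty=2): fills=#4x#2:2@97; bids=[-] asks=[#2:2@97 #3:4@97]
After op 5 [order #5] limit_sell(price=102, qty=10): fills=none; bids=[-] asks=[#2:2@97 #3:4@97 #5:10@102]
After op 6 [order #6] limit_sell(price=97, qty=7): fills=none; bids=[-] asks=[#2:2@97 #3:4@97 #6:7@97 #5:10@102]
After op 7 [order #7] limit_buy(price=104, qty=10): fills=#7x#2:2@97 #7x#3:4@97 #7x#6:4@97; bids=[-] asks=[#6:3@97 #5:10@102]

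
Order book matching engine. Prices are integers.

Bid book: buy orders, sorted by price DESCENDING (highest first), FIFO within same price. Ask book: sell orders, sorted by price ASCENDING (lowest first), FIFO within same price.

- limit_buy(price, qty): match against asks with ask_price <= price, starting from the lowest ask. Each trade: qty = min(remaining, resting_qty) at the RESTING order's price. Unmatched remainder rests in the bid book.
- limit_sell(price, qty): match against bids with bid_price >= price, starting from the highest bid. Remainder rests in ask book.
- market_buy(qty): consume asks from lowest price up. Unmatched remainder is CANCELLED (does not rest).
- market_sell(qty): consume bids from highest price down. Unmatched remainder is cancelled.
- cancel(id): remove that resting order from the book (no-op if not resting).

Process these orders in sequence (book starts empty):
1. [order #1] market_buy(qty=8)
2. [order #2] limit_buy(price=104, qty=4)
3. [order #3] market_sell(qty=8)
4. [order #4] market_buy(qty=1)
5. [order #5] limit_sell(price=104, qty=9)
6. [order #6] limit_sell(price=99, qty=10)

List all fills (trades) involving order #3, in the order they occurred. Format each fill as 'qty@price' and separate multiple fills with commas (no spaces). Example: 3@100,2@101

After op 1 [order #1] market_buy(qty=8): fills=none; bids=[-] asks=[-]
After op 2 [order #2] limit_buy(price=104, qty=4): fills=none; bids=[#2:4@104] asks=[-]
After op 3 [order #3] market_sell(qty=8): fills=#2x#3:4@104; bids=[-] asks=[-]
After op 4 [order #4] market_buy(qty=1): fills=none; bids=[-] asks=[-]
After op 5 [order #5] limit_sell(price=104, qty=9): fills=none; bids=[-] asks=[#5:9@104]
After op 6 [order #6] limit_sell(price=99, qty=10): fills=none; bids=[-] asks=[#6:10@99 #5:9@104]

Answer: 4@104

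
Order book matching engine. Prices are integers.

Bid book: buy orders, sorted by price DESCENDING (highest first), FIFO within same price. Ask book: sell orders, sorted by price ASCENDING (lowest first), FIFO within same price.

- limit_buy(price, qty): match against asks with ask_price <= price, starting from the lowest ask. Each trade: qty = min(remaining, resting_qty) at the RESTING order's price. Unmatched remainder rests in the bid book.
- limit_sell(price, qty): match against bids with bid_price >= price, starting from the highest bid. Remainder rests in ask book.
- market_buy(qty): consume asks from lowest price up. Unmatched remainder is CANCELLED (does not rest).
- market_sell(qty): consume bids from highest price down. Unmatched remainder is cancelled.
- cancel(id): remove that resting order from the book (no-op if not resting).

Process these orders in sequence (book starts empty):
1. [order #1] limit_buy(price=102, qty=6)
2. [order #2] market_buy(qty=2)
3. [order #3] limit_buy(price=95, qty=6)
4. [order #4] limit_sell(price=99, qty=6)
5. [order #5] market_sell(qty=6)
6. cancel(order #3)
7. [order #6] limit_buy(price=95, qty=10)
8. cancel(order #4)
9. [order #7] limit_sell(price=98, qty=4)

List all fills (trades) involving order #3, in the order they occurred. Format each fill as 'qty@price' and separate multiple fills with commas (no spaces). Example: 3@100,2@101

Answer: 6@95

Derivation:
After op 1 [order #1] limit_buy(price=102, qty=6): fills=none; bids=[#1:6@102] asks=[-]
After op 2 [order #2] market_buy(qty=2): fills=none; bids=[#1:6@102] asks=[-]
After op 3 [order #3] limit_buy(price=95, qty=6): fills=none; bids=[#1:6@102 #3:6@95] asks=[-]
After op 4 [order #4] limit_sell(price=99, qty=6): fills=#1x#4:6@102; bids=[#3:6@95] asks=[-]
After op 5 [order #5] market_sell(qty=6): fills=#3x#5:6@95; bids=[-] asks=[-]
After op 6 cancel(order #3): fills=none; bids=[-] asks=[-]
After op 7 [order #6] limit_buy(price=95, qty=10): fills=none; bids=[#6:10@95] asks=[-]
After op 8 cancel(order #4): fills=none; bids=[#6:10@95] asks=[-]
After op 9 [order #7] limit_sell(price=98, qty=4): fills=none; bids=[#6:10@95] asks=[#7:4@98]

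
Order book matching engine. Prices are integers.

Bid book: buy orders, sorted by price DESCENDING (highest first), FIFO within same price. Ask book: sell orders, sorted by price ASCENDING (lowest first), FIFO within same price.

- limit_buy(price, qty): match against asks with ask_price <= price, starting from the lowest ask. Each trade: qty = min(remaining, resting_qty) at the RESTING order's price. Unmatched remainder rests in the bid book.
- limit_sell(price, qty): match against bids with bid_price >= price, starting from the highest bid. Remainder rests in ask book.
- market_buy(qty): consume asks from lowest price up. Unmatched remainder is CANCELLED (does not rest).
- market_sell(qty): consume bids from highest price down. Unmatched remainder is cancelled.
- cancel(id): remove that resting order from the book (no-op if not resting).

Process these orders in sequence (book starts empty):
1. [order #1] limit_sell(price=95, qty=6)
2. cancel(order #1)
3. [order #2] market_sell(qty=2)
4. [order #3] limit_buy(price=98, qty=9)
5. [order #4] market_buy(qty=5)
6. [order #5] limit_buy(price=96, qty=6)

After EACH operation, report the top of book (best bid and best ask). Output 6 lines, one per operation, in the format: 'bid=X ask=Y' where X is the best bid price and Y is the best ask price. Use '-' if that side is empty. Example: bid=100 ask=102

After op 1 [order #1] limit_sell(price=95, qty=6): fills=none; bids=[-] asks=[#1:6@95]
After op 2 cancel(order #1): fills=none; bids=[-] asks=[-]
After op 3 [order #2] market_sell(qty=2): fills=none; bids=[-] asks=[-]
After op 4 [order #3] limit_buy(price=98, qty=9): fills=none; bids=[#3:9@98] asks=[-]
After op 5 [order #4] market_buy(qty=5): fills=none; bids=[#3:9@98] asks=[-]
After op 6 [order #5] limit_buy(price=96, qty=6): fills=none; bids=[#3:9@98 #5:6@96] asks=[-]

Answer: bid=- ask=95
bid=- ask=-
bid=- ask=-
bid=98 ask=-
bid=98 ask=-
bid=98 ask=-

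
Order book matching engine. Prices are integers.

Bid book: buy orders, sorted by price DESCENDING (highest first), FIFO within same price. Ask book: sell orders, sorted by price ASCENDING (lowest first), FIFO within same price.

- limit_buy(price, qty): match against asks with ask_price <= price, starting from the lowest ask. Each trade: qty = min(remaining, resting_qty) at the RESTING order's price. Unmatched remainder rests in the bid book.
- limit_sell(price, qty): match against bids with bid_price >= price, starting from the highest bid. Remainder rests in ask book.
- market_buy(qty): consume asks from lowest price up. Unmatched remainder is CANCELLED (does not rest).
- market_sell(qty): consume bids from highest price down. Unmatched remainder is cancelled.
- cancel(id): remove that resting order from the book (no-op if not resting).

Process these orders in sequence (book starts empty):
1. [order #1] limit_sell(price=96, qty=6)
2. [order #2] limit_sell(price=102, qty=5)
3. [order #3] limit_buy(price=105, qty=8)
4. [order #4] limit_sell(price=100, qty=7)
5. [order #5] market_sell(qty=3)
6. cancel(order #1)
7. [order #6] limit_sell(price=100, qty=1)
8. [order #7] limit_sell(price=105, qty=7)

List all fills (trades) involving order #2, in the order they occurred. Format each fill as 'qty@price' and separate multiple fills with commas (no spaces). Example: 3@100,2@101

Answer: 2@102

Derivation:
After op 1 [order #1] limit_sell(price=96, qty=6): fills=none; bids=[-] asks=[#1:6@96]
After op 2 [order #2] limit_sell(price=102, qty=5): fills=none; bids=[-] asks=[#1:6@96 #2:5@102]
After op 3 [order #3] limit_buy(price=105, qty=8): fills=#3x#1:6@96 #3x#2:2@102; bids=[-] asks=[#2:3@102]
After op 4 [order #4] limit_sell(price=100, qty=7): fills=none; bids=[-] asks=[#4:7@100 #2:3@102]
After op 5 [order #5] market_sell(qty=3): fills=none; bids=[-] asks=[#4:7@100 #2:3@102]
After op 6 cancel(order #1): fills=none; bids=[-] asks=[#4:7@100 #2:3@102]
After op 7 [order #6] limit_sell(price=100, qty=1): fills=none; bids=[-] asks=[#4:7@100 #6:1@100 #2:3@102]
After op 8 [order #7] limit_sell(price=105, qty=7): fills=none; bids=[-] asks=[#4:7@100 #6:1@100 #2:3@102 #7:7@105]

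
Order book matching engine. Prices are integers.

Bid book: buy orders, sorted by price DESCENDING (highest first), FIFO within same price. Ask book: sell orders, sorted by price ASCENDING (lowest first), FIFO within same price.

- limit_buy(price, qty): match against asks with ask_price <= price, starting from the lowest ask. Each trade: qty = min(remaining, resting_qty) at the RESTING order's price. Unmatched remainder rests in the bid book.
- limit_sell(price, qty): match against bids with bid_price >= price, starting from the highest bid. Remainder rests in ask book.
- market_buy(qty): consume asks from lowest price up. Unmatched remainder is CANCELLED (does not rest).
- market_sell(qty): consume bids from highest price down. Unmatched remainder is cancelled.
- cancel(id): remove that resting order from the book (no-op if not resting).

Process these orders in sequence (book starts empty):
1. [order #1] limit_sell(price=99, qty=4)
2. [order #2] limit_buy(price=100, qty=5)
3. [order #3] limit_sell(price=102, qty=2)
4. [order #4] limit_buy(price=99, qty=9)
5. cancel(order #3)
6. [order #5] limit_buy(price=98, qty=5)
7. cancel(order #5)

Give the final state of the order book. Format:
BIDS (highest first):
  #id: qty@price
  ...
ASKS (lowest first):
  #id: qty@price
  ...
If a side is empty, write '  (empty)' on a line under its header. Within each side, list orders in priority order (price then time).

Answer: BIDS (highest first):
  #2: 1@100
  #4: 9@99
ASKS (lowest first):
  (empty)

Derivation:
After op 1 [order #1] limit_sell(price=99, qty=4): fills=none; bids=[-] asks=[#1:4@99]
After op 2 [order #2] limit_buy(price=100, qty=5): fills=#2x#1:4@99; bids=[#2:1@100] asks=[-]
After op 3 [order #3] limit_sell(price=102, qty=2): fills=none; bids=[#2:1@100] asks=[#3:2@102]
After op 4 [order #4] limit_buy(price=99, qty=9): fills=none; bids=[#2:1@100 #4:9@99] asks=[#3:2@102]
After op 5 cancel(order #3): fills=none; bids=[#2:1@100 #4:9@99] asks=[-]
After op 6 [order #5] limit_buy(price=98, qty=5): fills=none; bids=[#2:1@100 #4:9@99 #5:5@98] asks=[-]
After op 7 cancel(order #5): fills=none; bids=[#2:1@100 #4:9@99] asks=[-]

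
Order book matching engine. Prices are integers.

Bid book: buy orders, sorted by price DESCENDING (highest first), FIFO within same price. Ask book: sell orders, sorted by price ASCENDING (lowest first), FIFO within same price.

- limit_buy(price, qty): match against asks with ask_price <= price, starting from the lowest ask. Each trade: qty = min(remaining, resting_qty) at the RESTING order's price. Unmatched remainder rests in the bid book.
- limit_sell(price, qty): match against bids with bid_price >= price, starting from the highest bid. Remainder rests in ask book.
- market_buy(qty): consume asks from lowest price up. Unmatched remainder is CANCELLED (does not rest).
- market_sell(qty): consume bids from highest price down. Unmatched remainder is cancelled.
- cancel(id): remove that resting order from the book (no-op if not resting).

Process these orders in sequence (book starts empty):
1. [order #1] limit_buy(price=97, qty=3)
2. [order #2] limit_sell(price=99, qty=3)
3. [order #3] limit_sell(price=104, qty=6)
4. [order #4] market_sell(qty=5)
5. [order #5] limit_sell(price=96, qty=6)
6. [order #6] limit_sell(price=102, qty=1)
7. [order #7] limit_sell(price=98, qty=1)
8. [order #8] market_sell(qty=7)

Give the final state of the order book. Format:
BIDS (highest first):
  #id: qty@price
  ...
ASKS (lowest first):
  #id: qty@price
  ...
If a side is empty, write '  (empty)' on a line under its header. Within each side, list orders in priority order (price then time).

After op 1 [order #1] limit_buy(price=97, qty=3): fills=none; bids=[#1:3@97] asks=[-]
After op 2 [order #2] limit_sell(price=99, qty=3): fills=none; bids=[#1:3@97] asks=[#2:3@99]
After op 3 [order #3] limit_sell(price=104, qty=6): fills=none; bids=[#1:3@97] asks=[#2:3@99 #3:6@104]
After op 4 [order #4] market_sell(qty=5): fills=#1x#4:3@97; bids=[-] asks=[#2:3@99 #3:6@104]
After op 5 [order #5] limit_sell(price=96, qty=6): fills=none; bids=[-] asks=[#5:6@96 #2:3@99 #3:6@104]
After op 6 [order #6] limit_sell(price=102, qty=1): fills=none; bids=[-] asks=[#5:6@96 #2:3@99 #6:1@102 #3:6@104]
After op 7 [order #7] limit_sell(price=98, qty=1): fills=none; bids=[-] asks=[#5:6@96 #7:1@98 #2:3@99 #6:1@102 #3:6@104]
After op 8 [order #8] market_sell(qty=7): fills=none; bids=[-] asks=[#5:6@96 #7:1@98 #2:3@99 #6:1@102 #3:6@104]

Answer: BIDS (highest first):
  (empty)
ASKS (lowest first):
  #5: 6@96
  #7: 1@98
  #2: 3@99
  #6: 1@102
  #3: 6@104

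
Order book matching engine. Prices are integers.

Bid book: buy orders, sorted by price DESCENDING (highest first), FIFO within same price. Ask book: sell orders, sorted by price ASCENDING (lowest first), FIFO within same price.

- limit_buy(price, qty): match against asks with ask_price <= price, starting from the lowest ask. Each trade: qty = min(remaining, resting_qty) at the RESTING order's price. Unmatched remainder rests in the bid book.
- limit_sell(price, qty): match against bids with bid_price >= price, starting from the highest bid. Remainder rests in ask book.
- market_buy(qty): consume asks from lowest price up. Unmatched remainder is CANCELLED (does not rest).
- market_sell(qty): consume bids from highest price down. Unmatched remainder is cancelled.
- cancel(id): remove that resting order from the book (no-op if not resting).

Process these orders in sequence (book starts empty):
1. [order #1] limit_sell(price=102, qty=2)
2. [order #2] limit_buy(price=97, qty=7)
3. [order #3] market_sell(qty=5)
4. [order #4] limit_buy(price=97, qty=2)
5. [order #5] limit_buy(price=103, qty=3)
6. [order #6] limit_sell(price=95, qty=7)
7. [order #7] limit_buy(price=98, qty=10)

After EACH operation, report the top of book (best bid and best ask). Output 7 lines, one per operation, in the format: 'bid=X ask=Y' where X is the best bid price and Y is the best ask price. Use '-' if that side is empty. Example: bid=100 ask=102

After op 1 [order #1] limit_sell(price=102, qty=2): fills=none; bids=[-] asks=[#1:2@102]
After op 2 [order #2] limit_buy(price=97, qty=7): fills=none; bids=[#2:7@97] asks=[#1:2@102]
After op 3 [order #3] market_sell(qty=5): fills=#2x#3:5@97; bids=[#2:2@97] asks=[#1:2@102]
After op 4 [order #4] limit_buy(price=97, qty=2): fills=none; bids=[#2:2@97 #4:2@97] asks=[#1:2@102]
After op 5 [order #5] limit_buy(price=103, qty=3): fills=#5x#1:2@102; bids=[#5:1@103 #2:2@97 #4:2@97] asks=[-]
After op 6 [order #6] limit_sell(price=95, qty=7): fills=#5x#6:1@103 #2x#6:2@97 #4x#6:2@97; bids=[-] asks=[#6:2@95]
After op 7 [order #7] limit_buy(price=98, qty=10): fills=#7x#6:2@95; bids=[#7:8@98] asks=[-]

Answer: bid=- ask=102
bid=97 ask=102
bid=97 ask=102
bid=97 ask=102
bid=103 ask=-
bid=- ask=95
bid=98 ask=-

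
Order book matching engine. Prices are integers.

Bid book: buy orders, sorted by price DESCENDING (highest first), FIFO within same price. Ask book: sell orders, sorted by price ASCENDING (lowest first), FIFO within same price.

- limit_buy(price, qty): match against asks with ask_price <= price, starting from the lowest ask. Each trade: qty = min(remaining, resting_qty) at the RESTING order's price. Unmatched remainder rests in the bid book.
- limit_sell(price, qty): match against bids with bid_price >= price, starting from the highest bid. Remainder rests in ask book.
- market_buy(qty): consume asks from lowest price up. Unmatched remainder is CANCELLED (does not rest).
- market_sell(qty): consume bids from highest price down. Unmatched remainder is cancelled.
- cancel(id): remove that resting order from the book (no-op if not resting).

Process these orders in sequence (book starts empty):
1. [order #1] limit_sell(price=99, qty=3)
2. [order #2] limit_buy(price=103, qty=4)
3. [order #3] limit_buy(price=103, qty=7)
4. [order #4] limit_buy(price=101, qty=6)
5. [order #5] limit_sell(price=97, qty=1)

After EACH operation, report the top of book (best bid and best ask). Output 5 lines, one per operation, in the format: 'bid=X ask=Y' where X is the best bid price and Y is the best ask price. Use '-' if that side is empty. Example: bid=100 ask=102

After op 1 [order #1] limit_sell(price=99, qty=3): fills=none; bids=[-] asks=[#1:3@99]
After op 2 [order #2] limit_buy(price=103, qty=4): fills=#2x#1:3@99; bids=[#2:1@103] asks=[-]
After op 3 [order #3] limit_buy(price=103, qty=7): fills=none; bids=[#2:1@103 #3:7@103] asks=[-]
After op 4 [order #4] limit_buy(price=101, qty=6): fills=none; bids=[#2:1@103 #3:7@103 #4:6@101] asks=[-]
After op 5 [order #5] limit_sell(price=97, qty=1): fills=#2x#5:1@103; bids=[#3:7@103 #4:6@101] asks=[-]

Answer: bid=- ask=99
bid=103 ask=-
bid=103 ask=-
bid=103 ask=-
bid=103 ask=-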